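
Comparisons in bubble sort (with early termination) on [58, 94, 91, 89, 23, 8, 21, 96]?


Algorithm: bubble sort (with early termination)
Input: [58, 94, 91, 89, 23, 8, 21, 96]
Sorted: [8, 21, 23, 58, 89, 91, 94, 96]

27


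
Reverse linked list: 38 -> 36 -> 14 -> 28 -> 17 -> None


Step 1: curr=38, set curr.next=prev(None) | reversed so far: 38
Step 2: curr=36, set curr.next=prev(38) | reversed so far: 36 -> 38
Step 3: curr=14, set curr.next=prev(36) | reversed so far: 14 -> 36 -> 38
Step 4: curr=28, set curr.next=prev(14) | reversed so far: 28 -> 14 -> 36 -> 38
Step 5: curr=17, set curr.next=prev(28) | reversed so far: 17 -> 28 -> 14 -> 36 -> 38

17 -> 28 -> 14 -> 36 -> 38 -> None


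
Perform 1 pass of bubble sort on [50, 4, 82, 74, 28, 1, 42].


Initial: [50, 4, 82, 74, 28, 1, 42]
Pass 1: [4, 50, 74, 28, 1, 42, 82] (5 swaps)

After 1 pass: [4, 50, 74, 28, 1, 42, 82]


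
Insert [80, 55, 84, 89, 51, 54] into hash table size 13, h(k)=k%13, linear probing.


Insert 80: h=2 -> slot 2
Insert 55: h=3 -> slot 3
Insert 84: h=6 -> slot 6
Insert 89: h=11 -> slot 11
Insert 51: h=12 -> slot 12
Insert 54: h=2, 2 probes -> slot 4

Table: [None, None, 80, 55, 54, None, 84, None, None, None, None, 89, 51]


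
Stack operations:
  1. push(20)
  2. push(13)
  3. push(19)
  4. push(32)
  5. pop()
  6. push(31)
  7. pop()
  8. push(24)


push(20) -> [20]
push(13) -> [20, 13]
push(19) -> [20, 13, 19]
push(32) -> [20, 13, 19, 32]
pop()->32, [20, 13, 19]
push(31) -> [20, 13, 19, 31]
pop()->31, [20, 13, 19]
push(24) -> [20, 13, 19, 24]

Final stack: [20, 13, 19, 24]


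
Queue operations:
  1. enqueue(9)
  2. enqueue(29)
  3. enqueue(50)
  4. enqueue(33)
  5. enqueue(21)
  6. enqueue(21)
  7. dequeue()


enqueue(9) -> [9]
enqueue(29) -> [9, 29]
enqueue(50) -> [9, 29, 50]
enqueue(33) -> [9, 29, 50, 33]
enqueue(21) -> [9, 29, 50, 33, 21]
enqueue(21) -> [9, 29, 50, 33, 21, 21]
dequeue()->9, [29, 50, 33, 21, 21]

Final queue: [29, 50, 33, 21, 21]


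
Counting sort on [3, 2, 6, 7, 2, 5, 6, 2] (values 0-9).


Input: [3, 2, 6, 7, 2, 5, 6, 2]
Counts: [0, 0, 3, 1, 0, 1, 2, 1, 0, 0]

Sorted: [2, 2, 2, 3, 5, 6, 6, 7]


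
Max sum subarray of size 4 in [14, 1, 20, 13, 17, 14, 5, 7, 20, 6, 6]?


[0:4]: 48
[1:5]: 51
[2:6]: 64
[3:7]: 49
[4:8]: 43
[5:9]: 46
[6:10]: 38
[7:11]: 39

Max: 64 at [2:6]


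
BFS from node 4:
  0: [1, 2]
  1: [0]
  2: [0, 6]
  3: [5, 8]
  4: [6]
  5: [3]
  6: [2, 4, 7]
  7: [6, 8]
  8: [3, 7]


Visit 4, enqueue [6]
Visit 6, enqueue [2, 7]
Visit 2, enqueue [0]
Visit 7, enqueue [8]
Visit 0, enqueue [1]
Visit 8, enqueue [3]
Visit 1, enqueue []
Visit 3, enqueue [5]
Visit 5, enqueue []

BFS order: [4, 6, 2, 7, 0, 8, 1, 3, 5]


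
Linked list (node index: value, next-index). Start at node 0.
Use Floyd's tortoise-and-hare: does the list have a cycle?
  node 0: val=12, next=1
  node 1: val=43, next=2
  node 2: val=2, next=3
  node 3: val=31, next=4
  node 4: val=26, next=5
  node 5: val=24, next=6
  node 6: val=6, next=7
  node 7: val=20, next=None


Floyd's tortoise (slow, +1) and hare (fast, +2):
  init: slow=0, fast=0
  step 1: slow=1, fast=2
  step 2: slow=2, fast=4
  step 3: slow=3, fast=6
  step 4: fast 6->7->None, no cycle

Cycle: no


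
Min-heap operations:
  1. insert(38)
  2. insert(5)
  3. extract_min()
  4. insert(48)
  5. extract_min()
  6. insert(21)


insert(38) -> [38]
insert(5) -> [5, 38]
extract_min()->5, [38]
insert(48) -> [38, 48]
extract_min()->38, [48]
insert(21) -> [21, 48]

Final heap: [21, 48]


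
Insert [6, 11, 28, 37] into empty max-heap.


Insert 6: [6]
Insert 11: [11, 6]
Insert 28: [28, 6, 11]
Insert 37: [37, 28, 11, 6]

Final heap: [37, 28, 11, 6]


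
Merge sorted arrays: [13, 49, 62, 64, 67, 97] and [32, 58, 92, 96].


Take 13 from A
Take 32 from B
Take 49 from A
Take 58 from B
Take 62 from A
Take 64 from A
Take 67 from A
Take 92 from B
Take 96 from B

Merged: [13, 32, 49, 58, 62, 64, 67, 92, 96, 97]


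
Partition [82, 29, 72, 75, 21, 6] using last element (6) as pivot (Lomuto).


Pivot: 6
Place pivot at 0: [6, 29, 72, 75, 21, 82]

Partitioned: [6, 29, 72, 75, 21, 82]


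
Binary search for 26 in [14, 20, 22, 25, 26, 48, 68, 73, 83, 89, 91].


Step 1: lo=0, hi=10, mid=5, val=48
Step 2: lo=0, hi=4, mid=2, val=22
Step 3: lo=3, hi=4, mid=3, val=25
Step 4: lo=4, hi=4, mid=4, val=26

Found at index 4


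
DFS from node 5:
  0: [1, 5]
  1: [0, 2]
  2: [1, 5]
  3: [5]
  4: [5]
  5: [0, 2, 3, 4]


Visit 5, push [4, 3, 2, 0]
Visit 0, push [1]
Visit 1, push [2]
Visit 2, push []
Visit 3, push []
Visit 4, push []

DFS order: [5, 0, 1, 2, 3, 4]


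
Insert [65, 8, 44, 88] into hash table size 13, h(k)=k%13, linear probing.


Insert 65: h=0 -> slot 0
Insert 8: h=8 -> slot 8
Insert 44: h=5 -> slot 5
Insert 88: h=10 -> slot 10

Table: [65, None, None, None, None, 44, None, None, 8, None, 88, None, None]


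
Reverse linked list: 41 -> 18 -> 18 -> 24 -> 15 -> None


Step 1: curr=41, set curr.next=prev(None) | reversed so far: 41
Step 2: curr=18, set curr.next=prev(41) | reversed so far: 18 -> 41
Step 3: curr=18, set curr.next=prev(18) | reversed so far: 18 -> 18 -> 41
Step 4: curr=24, set curr.next=prev(18) | reversed so far: 24 -> 18 -> 18 -> 41
Step 5: curr=15, set curr.next=prev(24) | reversed so far: 15 -> 24 -> 18 -> 18 -> 41

15 -> 24 -> 18 -> 18 -> 41 -> None


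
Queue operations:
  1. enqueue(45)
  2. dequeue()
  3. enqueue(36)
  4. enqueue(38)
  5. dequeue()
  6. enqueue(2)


enqueue(45) -> [45]
dequeue()->45, []
enqueue(36) -> [36]
enqueue(38) -> [36, 38]
dequeue()->36, [38]
enqueue(2) -> [38, 2]

Final queue: [38, 2]


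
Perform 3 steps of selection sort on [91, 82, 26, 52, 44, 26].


Initial: [91, 82, 26, 52, 44, 26]
Step 1: min=26 at 2
  Swap: [26, 82, 91, 52, 44, 26]
Step 2: min=26 at 5
  Swap: [26, 26, 91, 52, 44, 82]
Step 3: min=44 at 4
  Swap: [26, 26, 44, 52, 91, 82]

After 3 steps: [26, 26, 44, 52, 91, 82]


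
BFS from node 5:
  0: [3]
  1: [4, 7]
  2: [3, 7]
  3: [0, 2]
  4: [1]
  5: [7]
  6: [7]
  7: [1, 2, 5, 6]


Visit 5, enqueue [7]
Visit 7, enqueue [1, 2, 6]
Visit 1, enqueue [4]
Visit 2, enqueue [3]
Visit 6, enqueue []
Visit 4, enqueue []
Visit 3, enqueue [0]
Visit 0, enqueue []

BFS order: [5, 7, 1, 2, 6, 4, 3, 0]


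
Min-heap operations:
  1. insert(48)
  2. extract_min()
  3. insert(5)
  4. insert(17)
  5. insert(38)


insert(48) -> [48]
extract_min()->48, []
insert(5) -> [5]
insert(17) -> [5, 17]
insert(38) -> [5, 17, 38]

Final heap: [5, 17, 38]


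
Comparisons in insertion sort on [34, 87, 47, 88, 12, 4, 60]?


Algorithm: insertion sort
Input: [34, 87, 47, 88, 12, 4, 60]
Sorted: [4, 12, 34, 47, 60, 87, 88]

16


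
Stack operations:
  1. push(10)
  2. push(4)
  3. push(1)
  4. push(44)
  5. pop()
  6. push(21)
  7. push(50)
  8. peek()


push(10) -> [10]
push(4) -> [10, 4]
push(1) -> [10, 4, 1]
push(44) -> [10, 4, 1, 44]
pop()->44, [10, 4, 1]
push(21) -> [10, 4, 1, 21]
push(50) -> [10, 4, 1, 21, 50]
peek()->50

Final stack: [10, 4, 1, 21, 50]


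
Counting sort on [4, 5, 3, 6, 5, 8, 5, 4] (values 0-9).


Input: [4, 5, 3, 6, 5, 8, 5, 4]
Counts: [0, 0, 0, 1, 2, 3, 1, 0, 1, 0]

Sorted: [3, 4, 4, 5, 5, 5, 6, 8]


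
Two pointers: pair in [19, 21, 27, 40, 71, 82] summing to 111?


lo=0(19)+hi=5(82)=101
lo=1(21)+hi=5(82)=103
lo=2(27)+hi=5(82)=109
lo=3(40)+hi=5(82)=122
lo=3(40)+hi=4(71)=111

Yes: 40+71=111


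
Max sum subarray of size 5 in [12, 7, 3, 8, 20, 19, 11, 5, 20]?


[0:5]: 50
[1:6]: 57
[2:7]: 61
[3:8]: 63
[4:9]: 75

Max: 75 at [4:9]


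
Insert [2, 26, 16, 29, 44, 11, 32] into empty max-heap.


Insert 2: [2]
Insert 26: [26, 2]
Insert 16: [26, 2, 16]
Insert 29: [29, 26, 16, 2]
Insert 44: [44, 29, 16, 2, 26]
Insert 11: [44, 29, 16, 2, 26, 11]
Insert 32: [44, 29, 32, 2, 26, 11, 16]

Final heap: [44, 29, 32, 2, 26, 11, 16]


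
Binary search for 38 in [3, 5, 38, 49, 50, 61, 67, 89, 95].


Step 1: lo=0, hi=8, mid=4, val=50
Step 2: lo=0, hi=3, mid=1, val=5
Step 3: lo=2, hi=3, mid=2, val=38

Found at index 2


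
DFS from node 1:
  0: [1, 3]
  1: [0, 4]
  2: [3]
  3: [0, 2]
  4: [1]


Visit 1, push [4, 0]
Visit 0, push [3]
Visit 3, push [2]
Visit 2, push []
Visit 4, push []

DFS order: [1, 0, 3, 2, 4]


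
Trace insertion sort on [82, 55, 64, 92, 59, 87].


Initial: [82, 55, 64, 92, 59, 87]
Insert 55: [55, 82, 64, 92, 59, 87]
Insert 64: [55, 64, 82, 92, 59, 87]
Insert 92: [55, 64, 82, 92, 59, 87]
Insert 59: [55, 59, 64, 82, 92, 87]
Insert 87: [55, 59, 64, 82, 87, 92]

Sorted: [55, 59, 64, 82, 87, 92]


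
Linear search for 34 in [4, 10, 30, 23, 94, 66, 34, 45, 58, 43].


i=0: 4!=34
i=1: 10!=34
i=2: 30!=34
i=3: 23!=34
i=4: 94!=34
i=5: 66!=34
i=6: 34==34 found!

Found at 6, 7 comps


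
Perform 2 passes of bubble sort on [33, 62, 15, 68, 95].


Initial: [33, 62, 15, 68, 95]
Pass 1: [33, 15, 62, 68, 95] (1 swaps)
Pass 2: [15, 33, 62, 68, 95] (1 swaps)

After 2 passes: [15, 33, 62, 68, 95]


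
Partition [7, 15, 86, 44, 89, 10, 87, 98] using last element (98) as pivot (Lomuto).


Pivot: 98
  7 <= 98: advance i (no swap)
  15 <= 98: advance i (no swap)
  86 <= 98: advance i (no swap)
  44 <= 98: advance i (no swap)
  89 <= 98: advance i (no swap)
  10 <= 98: advance i (no swap)
  87 <= 98: advance i (no swap)
Place pivot at 7: [7, 15, 86, 44, 89, 10, 87, 98]

Partitioned: [7, 15, 86, 44, 89, 10, 87, 98]


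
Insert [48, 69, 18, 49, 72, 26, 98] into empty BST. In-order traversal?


Insert 48: root
Insert 69: R from 48
Insert 18: L from 48
Insert 49: R from 48 -> L from 69
Insert 72: R from 48 -> R from 69
Insert 26: L from 48 -> R from 18
Insert 98: R from 48 -> R from 69 -> R from 72

In-order: [18, 26, 48, 49, 69, 72, 98]


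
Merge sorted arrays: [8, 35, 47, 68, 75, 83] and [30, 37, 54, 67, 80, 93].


Take 8 from A
Take 30 from B
Take 35 from A
Take 37 from B
Take 47 from A
Take 54 from B
Take 67 from B
Take 68 from A
Take 75 from A
Take 80 from B
Take 83 from A

Merged: [8, 30, 35, 37, 47, 54, 67, 68, 75, 80, 83, 93]


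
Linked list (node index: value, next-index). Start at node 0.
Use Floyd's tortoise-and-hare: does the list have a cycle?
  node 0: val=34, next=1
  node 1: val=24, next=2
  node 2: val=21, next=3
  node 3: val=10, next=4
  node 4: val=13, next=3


Floyd's tortoise (slow, +1) and hare (fast, +2):
  init: slow=0, fast=0
  step 1: slow=1, fast=2
  step 2: slow=2, fast=4
  step 3: slow=3, fast=4
  step 4: slow=4, fast=4
  slow == fast at node 4: cycle detected

Cycle: yes


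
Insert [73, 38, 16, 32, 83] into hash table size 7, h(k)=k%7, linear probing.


Insert 73: h=3 -> slot 3
Insert 38: h=3, 1 probes -> slot 4
Insert 16: h=2 -> slot 2
Insert 32: h=4, 1 probes -> slot 5
Insert 83: h=6 -> slot 6

Table: [None, None, 16, 73, 38, 32, 83]


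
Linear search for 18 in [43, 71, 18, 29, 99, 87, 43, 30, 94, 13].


i=0: 43!=18
i=1: 71!=18
i=2: 18==18 found!

Found at 2, 3 comps


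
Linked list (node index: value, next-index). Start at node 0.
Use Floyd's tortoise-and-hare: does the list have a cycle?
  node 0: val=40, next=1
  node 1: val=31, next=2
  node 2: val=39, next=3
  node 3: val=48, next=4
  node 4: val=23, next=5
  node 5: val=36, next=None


Floyd's tortoise (slow, +1) and hare (fast, +2):
  init: slow=0, fast=0
  step 1: slow=1, fast=2
  step 2: slow=2, fast=4
  step 3: fast 4->5->None, no cycle

Cycle: no


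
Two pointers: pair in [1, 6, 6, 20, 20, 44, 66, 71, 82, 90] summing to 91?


lo=0(1)+hi=9(90)=91

Yes: 1+90=91


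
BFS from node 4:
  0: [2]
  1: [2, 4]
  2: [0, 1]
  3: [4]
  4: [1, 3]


Visit 4, enqueue [1, 3]
Visit 1, enqueue [2]
Visit 3, enqueue []
Visit 2, enqueue [0]
Visit 0, enqueue []

BFS order: [4, 1, 3, 2, 0]


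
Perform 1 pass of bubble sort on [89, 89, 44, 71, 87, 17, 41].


Initial: [89, 89, 44, 71, 87, 17, 41]
Pass 1: [89, 44, 71, 87, 17, 41, 89] (5 swaps)

After 1 pass: [89, 44, 71, 87, 17, 41, 89]


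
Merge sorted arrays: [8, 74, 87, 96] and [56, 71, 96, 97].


Take 8 from A
Take 56 from B
Take 71 from B
Take 74 from A
Take 87 from A
Take 96 from A

Merged: [8, 56, 71, 74, 87, 96, 96, 97]


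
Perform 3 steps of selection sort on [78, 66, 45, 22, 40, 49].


Initial: [78, 66, 45, 22, 40, 49]
Step 1: min=22 at 3
  Swap: [22, 66, 45, 78, 40, 49]
Step 2: min=40 at 4
  Swap: [22, 40, 45, 78, 66, 49]
Step 3: min=45 at 2
  Swap: [22, 40, 45, 78, 66, 49]

After 3 steps: [22, 40, 45, 78, 66, 49]


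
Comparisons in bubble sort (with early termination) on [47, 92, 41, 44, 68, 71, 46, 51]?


Algorithm: bubble sort (with early termination)
Input: [47, 92, 41, 44, 68, 71, 46, 51]
Sorted: [41, 44, 46, 47, 51, 68, 71, 92]

25


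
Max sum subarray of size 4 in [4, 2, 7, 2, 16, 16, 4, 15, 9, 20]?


[0:4]: 15
[1:5]: 27
[2:6]: 41
[3:7]: 38
[4:8]: 51
[5:9]: 44
[6:10]: 48

Max: 51 at [4:8]


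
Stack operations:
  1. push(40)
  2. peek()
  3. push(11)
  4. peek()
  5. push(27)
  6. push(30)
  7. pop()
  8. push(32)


push(40) -> [40]
peek()->40
push(11) -> [40, 11]
peek()->11
push(27) -> [40, 11, 27]
push(30) -> [40, 11, 27, 30]
pop()->30, [40, 11, 27]
push(32) -> [40, 11, 27, 32]

Final stack: [40, 11, 27, 32]


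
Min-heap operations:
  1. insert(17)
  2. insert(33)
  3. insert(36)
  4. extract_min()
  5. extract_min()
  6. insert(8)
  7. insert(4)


insert(17) -> [17]
insert(33) -> [17, 33]
insert(36) -> [17, 33, 36]
extract_min()->17, [33, 36]
extract_min()->33, [36]
insert(8) -> [8, 36]
insert(4) -> [4, 36, 8]

Final heap: [4, 36, 8]


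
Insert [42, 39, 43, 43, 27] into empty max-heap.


Insert 42: [42]
Insert 39: [42, 39]
Insert 43: [43, 39, 42]
Insert 43: [43, 43, 42, 39]
Insert 27: [43, 43, 42, 39, 27]

Final heap: [43, 43, 42, 39, 27]


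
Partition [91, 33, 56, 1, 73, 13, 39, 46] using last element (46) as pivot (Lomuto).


Pivot: 46
  33 <= 46: swap -> [33, 91, 56, 1, 73, 13, 39, 46]
  1 <= 46: swap -> [33, 1, 56, 91, 73, 13, 39, 46]
  13 <= 46: swap -> [33, 1, 13, 91, 73, 56, 39, 46]
  39 <= 46: swap -> [33, 1, 13, 39, 73, 56, 91, 46]
Place pivot at 4: [33, 1, 13, 39, 46, 56, 91, 73]

Partitioned: [33, 1, 13, 39, 46, 56, 91, 73]


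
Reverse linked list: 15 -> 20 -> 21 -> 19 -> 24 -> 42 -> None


Step 1: curr=15, set curr.next=prev(None) | reversed so far: 15
Step 2: curr=20, set curr.next=prev(15) | reversed so far: 20 -> 15
Step 3: curr=21, set curr.next=prev(20) | reversed so far: 21 -> 20 -> 15
Step 4: curr=19, set curr.next=prev(21) | reversed so far: 19 -> 21 -> 20 -> 15
Step 5: curr=24, set curr.next=prev(19) | reversed so far: 24 -> 19 -> 21 -> 20 -> 15
Step 6: curr=42, set curr.next=prev(24) | reversed so far: 42 -> 24 -> 19 -> 21 -> 20 -> 15

42 -> 24 -> 19 -> 21 -> 20 -> 15 -> None


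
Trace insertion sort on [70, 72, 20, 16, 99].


Initial: [70, 72, 20, 16, 99]
Insert 72: [70, 72, 20, 16, 99]
Insert 20: [20, 70, 72, 16, 99]
Insert 16: [16, 20, 70, 72, 99]
Insert 99: [16, 20, 70, 72, 99]

Sorted: [16, 20, 70, 72, 99]


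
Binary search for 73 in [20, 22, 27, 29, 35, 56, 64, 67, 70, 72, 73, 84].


Step 1: lo=0, hi=11, mid=5, val=56
Step 2: lo=6, hi=11, mid=8, val=70
Step 3: lo=9, hi=11, mid=10, val=73

Found at index 10


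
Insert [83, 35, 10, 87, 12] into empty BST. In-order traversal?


Insert 83: root
Insert 35: L from 83
Insert 10: L from 83 -> L from 35
Insert 87: R from 83
Insert 12: L from 83 -> L from 35 -> R from 10

In-order: [10, 12, 35, 83, 87]


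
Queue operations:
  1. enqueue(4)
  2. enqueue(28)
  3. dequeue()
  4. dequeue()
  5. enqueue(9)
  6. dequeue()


enqueue(4) -> [4]
enqueue(28) -> [4, 28]
dequeue()->4, [28]
dequeue()->28, []
enqueue(9) -> [9]
dequeue()->9, []

Final queue: []


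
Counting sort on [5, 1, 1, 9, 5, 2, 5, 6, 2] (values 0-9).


Input: [5, 1, 1, 9, 5, 2, 5, 6, 2]
Counts: [0, 2, 2, 0, 0, 3, 1, 0, 0, 1]

Sorted: [1, 1, 2, 2, 5, 5, 5, 6, 9]


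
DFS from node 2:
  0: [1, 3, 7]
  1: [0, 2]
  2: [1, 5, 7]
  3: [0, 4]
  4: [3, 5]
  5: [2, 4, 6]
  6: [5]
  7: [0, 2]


Visit 2, push [7, 5, 1]
Visit 1, push [0]
Visit 0, push [7, 3]
Visit 3, push [4]
Visit 4, push [5]
Visit 5, push [6]
Visit 6, push []
Visit 7, push []

DFS order: [2, 1, 0, 3, 4, 5, 6, 7]


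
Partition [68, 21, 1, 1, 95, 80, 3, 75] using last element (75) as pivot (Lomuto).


Pivot: 75
  68 <= 75: advance i (no swap)
  21 <= 75: advance i (no swap)
  1 <= 75: advance i (no swap)
  1 <= 75: advance i (no swap)
  3 <= 75: swap -> [68, 21, 1, 1, 3, 80, 95, 75]
Place pivot at 5: [68, 21, 1, 1, 3, 75, 95, 80]

Partitioned: [68, 21, 1, 1, 3, 75, 95, 80]


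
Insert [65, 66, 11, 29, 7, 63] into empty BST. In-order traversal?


Insert 65: root
Insert 66: R from 65
Insert 11: L from 65
Insert 29: L from 65 -> R from 11
Insert 7: L from 65 -> L from 11
Insert 63: L from 65 -> R from 11 -> R from 29

In-order: [7, 11, 29, 63, 65, 66]


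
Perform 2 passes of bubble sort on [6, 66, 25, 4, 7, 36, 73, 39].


Initial: [6, 66, 25, 4, 7, 36, 73, 39]
Pass 1: [6, 25, 4, 7, 36, 66, 39, 73] (5 swaps)
Pass 2: [6, 4, 7, 25, 36, 39, 66, 73] (3 swaps)

After 2 passes: [6, 4, 7, 25, 36, 39, 66, 73]


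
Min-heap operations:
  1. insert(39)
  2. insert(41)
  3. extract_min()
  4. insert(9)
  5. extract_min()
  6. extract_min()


insert(39) -> [39]
insert(41) -> [39, 41]
extract_min()->39, [41]
insert(9) -> [9, 41]
extract_min()->9, [41]
extract_min()->41, []

Final heap: []


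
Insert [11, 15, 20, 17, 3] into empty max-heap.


Insert 11: [11]
Insert 15: [15, 11]
Insert 20: [20, 11, 15]
Insert 17: [20, 17, 15, 11]
Insert 3: [20, 17, 15, 11, 3]

Final heap: [20, 17, 15, 11, 3]


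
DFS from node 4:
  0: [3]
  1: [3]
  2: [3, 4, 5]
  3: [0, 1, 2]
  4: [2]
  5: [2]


Visit 4, push [2]
Visit 2, push [5, 3]
Visit 3, push [1, 0]
Visit 0, push []
Visit 1, push []
Visit 5, push []

DFS order: [4, 2, 3, 0, 1, 5]


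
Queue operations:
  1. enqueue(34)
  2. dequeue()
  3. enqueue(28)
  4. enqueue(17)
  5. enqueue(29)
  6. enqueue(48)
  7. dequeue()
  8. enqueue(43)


enqueue(34) -> [34]
dequeue()->34, []
enqueue(28) -> [28]
enqueue(17) -> [28, 17]
enqueue(29) -> [28, 17, 29]
enqueue(48) -> [28, 17, 29, 48]
dequeue()->28, [17, 29, 48]
enqueue(43) -> [17, 29, 48, 43]

Final queue: [17, 29, 48, 43]


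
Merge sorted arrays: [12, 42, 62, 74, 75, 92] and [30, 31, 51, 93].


Take 12 from A
Take 30 from B
Take 31 from B
Take 42 from A
Take 51 from B
Take 62 from A
Take 74 from A
Take 75 from A
Take 92 from A

Merged: [12, 30, 31, 42, 51, 62, 74, 75, 92, 93]


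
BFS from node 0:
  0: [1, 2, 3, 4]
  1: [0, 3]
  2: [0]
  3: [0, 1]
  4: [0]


Visit 0, enqueue [1, 2, 3, 4]
Visit 1, enqueue []
Visit 2, enqueue []
Visit 3, enqueue []
Visit 4, enqueue []

BFS order: [0, 1, 2, 3, 4]


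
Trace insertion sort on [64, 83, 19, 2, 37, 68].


Initial: [64, 83, 19, 2, 37, 68]
Insert 83: [64, 83, 19, 2, 37, 68]
Insert 19: [19, 64, 83, 2, 37, 68]
Insert 2: [2, 19, 64, 83, 37, 68]
Insert 37: [2, 19, 37, 64, 83, 68]
Insert 68: [2, 19, 37, 64, 68, 83]

Sorted: [2, 19, 37, 64, 68, 83]


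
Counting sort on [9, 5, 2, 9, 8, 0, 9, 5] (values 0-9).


Input: [9, 5, 2, 9, 8, 0, 9, 5]
Counts: [1, 0, 1, 0, 0, 2, 0, 0, 1, 3]

Sorted: [0, 2, 5, 5, 8, 9, 9, 9]


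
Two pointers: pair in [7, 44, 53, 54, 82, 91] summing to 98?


lo=0(7)+hi=5(91)=98

Yes: 7+91=98


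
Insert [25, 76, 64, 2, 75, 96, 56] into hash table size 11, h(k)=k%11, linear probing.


Insert 25: h=3 -> slot 3
Insert 76: h=10 -> slot 10
Insert 64: h=9 -> slot 9
Insert 2: h=2 -> slot 2
Insert 75: h=9, 2 probes -> slot 0
Insert 96: h=8 -> slot 8
Insert 56: h=1 -> slot 1

Table: [75, 56, 2, 25, None, None, None, None, 96, 64, 76]


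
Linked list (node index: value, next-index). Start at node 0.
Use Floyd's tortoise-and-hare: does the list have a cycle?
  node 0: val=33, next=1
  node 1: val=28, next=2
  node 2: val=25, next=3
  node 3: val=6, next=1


Floyd's tortoise (slow, +1) and hare (fast, +2):
  init: slow=0, fast=0
  step 1: slow=1, fast=2
  step 2: slow=2, fast=1
  step 3: slow=3, fast=3
  slow == fast at node 3: cycle detected

Cycle: yes


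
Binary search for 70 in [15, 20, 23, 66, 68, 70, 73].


Step 1: lo=0, hi=6, mid=3, val=66
Step 2: lo=4, hi=6, mid=5, val=70

Found at index 5


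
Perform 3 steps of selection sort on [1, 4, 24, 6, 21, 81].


Initial: [1, 4, 24, 6, 21, 81]
Step 1: min=1 at 0
  Swap: [1, 4, 24, 6, 21, 81]
Step 2: min=4 at 1
  Swap: [1, 4, 24, 6, 21, 81]
Step 3: min=6 at 3
  Swap: [1, 4, 6, 24, 21, 81]

After 3 steps: [1, 4, 6, 24, 21, 81]


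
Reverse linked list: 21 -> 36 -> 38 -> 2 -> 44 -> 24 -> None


Step 1: curr=21, set curr.next=prev(None) | reversed so far: 21
Step 2: curr=36, set curr.next=prev(21) | reversed so far: 36 -> 21
Step 3: curr=38, set curr.next=prev(36) | reversed so far: 38 -> 36 -> 21
Step 4: curr=2, set curr.next=prev(38) | reversed so far: 2 -> 38 -> 36 -> 21
Step 5: curr=44, set curr.next=prev(2) | reversed so far: 44 -> 2 -> 38 -> 36 -> 21
Step 6: curr=24, set curr.next=prev(44) | reversed so far: 24 -> 44 -> 2 -> 38 -> 36 -> 21

24 -> 44 -> 2 -> 38 -> 36 -> 21 -> None


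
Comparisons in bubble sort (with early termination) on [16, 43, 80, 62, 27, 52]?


Algorithm: bubble sort (with early termination)
Input: [16, 43, 80, 62, 27, 52]
Sorted: [16, 27, 43, 52, 62, 80]

14


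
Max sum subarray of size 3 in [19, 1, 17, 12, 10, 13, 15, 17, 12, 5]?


[0:3]: 37
[1:4]: 30
[2:5]: 39
[3:6]: 35
[4:7]: 38
[5:8]: 45
[6:9]: 44
[7:10]: 34

Max: 45 at [5:8]


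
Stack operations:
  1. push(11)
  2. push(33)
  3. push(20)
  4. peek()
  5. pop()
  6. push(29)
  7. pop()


push(11) -> [11]
push(33) -> [11, 33]
push(20) -> [11, 33, 20]
peek()->20
pop()->20, [11, 33]
push(29) -> [11, 33, 29]
pop()->29, [11, 33]

Final stack: [11, 33]


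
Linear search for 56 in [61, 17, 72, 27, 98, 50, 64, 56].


i=0: 61!=56
i=1: 17!=56
i=2: 72!=56
i=3: 27!=56
i=4: 98!=56
i=5: 50!=56
i=6: 64!=56
i=7: 56==56 found!

Found at 7, 8 comps


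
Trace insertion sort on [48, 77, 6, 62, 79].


Initial: [48, 77, 6, 62, 79]
Insert 77: [48, 77, 6, 62, 79]
Insert 6: [6, 48, 77, 62, 79]
Insert 62: [6, 48, 62, 77, 79]
Insert 79: [6, 48, 62, 77, 79]

Sorted: [6, 48, 62, 77, 79]


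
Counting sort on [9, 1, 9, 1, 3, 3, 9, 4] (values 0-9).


Input: [9, 1, 9, 1, 3, 3, 9, 4]
Counts: [0, 2, 0, 2, 1, 0, 0, 0, 0, 3]

Sorted: [1, 1, 3, 3, 4, 9, 9, 9]


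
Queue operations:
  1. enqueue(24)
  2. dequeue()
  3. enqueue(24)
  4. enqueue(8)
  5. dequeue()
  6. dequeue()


enqueue(24) -> [24]
dequeue()->24, []
enqueue(24) -> [24]
enqueue(8) -> [24, 8]
dequeue()->24, [8]
dequeue()->8, []

Final queue: []


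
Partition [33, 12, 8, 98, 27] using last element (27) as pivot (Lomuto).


Pivot: 27
  12 <= 27: swap -> [12, 33, 8, 98, 27]
  8 <= 27: swap -> [12, 8, 33, 98, 27]
Place pivot at 2: [12, 8, 27, 98, 33]

Partitioned: [12, 8, 27, 98, 33]


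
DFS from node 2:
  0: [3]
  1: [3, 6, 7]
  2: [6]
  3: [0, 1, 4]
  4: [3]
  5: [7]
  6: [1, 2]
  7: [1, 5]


Visit 2, push [6]
Visit 6, push [1]
Visit 1, push [7, 3]
Visit 3, push [4, 0]
Visit 0, push []
Visit 4, push []
Visit 7, push [5]
Visit 5, push []

DFS order: [2, 6, 1, 3, 0, 4, 7, 5]


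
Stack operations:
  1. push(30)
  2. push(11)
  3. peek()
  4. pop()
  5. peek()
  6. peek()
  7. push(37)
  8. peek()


push(30) -> [30]
push(11) -> [30, 11]
peek()->11
pop()->11, [30]
peek()->30
peek()->30
push(37) -> [30, 37]
peek()->37

Final stack: [30, 37]


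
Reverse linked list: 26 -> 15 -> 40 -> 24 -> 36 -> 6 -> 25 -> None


Step 1: curr=26, set curr.next=prev(None) | reversed so far: 26
Step 2: curr=15, set curr.next=prev(26) | reversed so far: 15 -> 26
Step 3: curr=40, set curr.next=prev(15) | reversed so far: 40 -> 15 -> 26
Step 4: curr=24, set curr.next=prev(40) | reversed so far: 24 -> 40 -> 15 -> 26
Step 5: curr=36, set curr.next=prev(24) | reversed so far: 36 -> 24 -> 40 -> 15 -> 26
Step 6: curr=6, set curr.next=prev(36) | reversed so far: 6 -> 36 -> 24 -> 40 -> 15 -> 26
Step 7: curr=25, set curr.next=prev(6) | reversed so far: 25 -> 6 -> 36 -> 24 -> 40 -> 15 -> 26

25 -> 6 -> 36 -> 24 -> 40 -> 15 -> 26 -> None


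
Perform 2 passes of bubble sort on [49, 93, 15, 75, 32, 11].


Initial: [49, 93, 15, 75, 32, 11]
Pass 1: [49, 15, 75, 32, 11, 93] (4 swaps)
Pass 2: [15, 49, 32, 11, 75, 93] (3 swaps)

After 2 passes: [15, 49, 32, 11, 75, 93]


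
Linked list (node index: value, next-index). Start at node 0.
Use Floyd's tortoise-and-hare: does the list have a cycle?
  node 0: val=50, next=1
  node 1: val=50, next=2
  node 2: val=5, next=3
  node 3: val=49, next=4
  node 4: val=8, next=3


Floyd's tortoise (slow, +1) and hare (fast, +2):
  init: slow=0, fast=0
  step 1: slow=1, fast=2
  step 2: slow=2, fast=4
  step 3: slow=3, fast=4
  step 4: slow=4, fast=4
  slow == fast at node 4: cycle detected

Cycle: yes


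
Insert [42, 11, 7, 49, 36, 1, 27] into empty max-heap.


Insert 42: [42]
Insert 11: [42, 11]
Insert 7: [42, 11, 7]
Insert 49: [49, 42, 7, 11]
Insert 36: [49, 42, 7, 11, 36]
Insert 1: [49, 42, 7, 11, 36, 1]
Insert 27: [49, 42, 27, 11, 36, 1, 7]

Final heap: [49, 42, 27, 11, 36, 1, 7]


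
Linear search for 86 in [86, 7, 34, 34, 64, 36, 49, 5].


i=0: 86==86 found!

Found at 0, 1 comps


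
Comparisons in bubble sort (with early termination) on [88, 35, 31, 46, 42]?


Algorithm: bubble sort (with early termination)
Input: [88, 35, 31, 46, 42]
Sorted: [31, 35, 42, 46, 88]

9


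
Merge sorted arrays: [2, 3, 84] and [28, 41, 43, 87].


Take 2 from A
Take 3 from A
Take 28 from B
Take 41 from B
Take 43 from B
Take 84 from A

Merged: [2, 3, 28, 41, 43, 84, 87]


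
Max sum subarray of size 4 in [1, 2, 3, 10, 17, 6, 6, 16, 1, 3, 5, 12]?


[0:4]: 16
[1:5]: 32
[2:6]: 36
[3:7]: 39
[4:8]: 45
[5:9]: 29
[6:10]: 26
[7:11]: 25
[8:12]: 21

Max: 45 at [4:8]


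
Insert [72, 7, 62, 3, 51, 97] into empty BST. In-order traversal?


Insert 72: root
Insert 7: L from 72
Insert 62: L from 72 -> R from 7
Insert 3: L from 72 -> L from 7
Insert 51: L from 72 -> R from 7 -> L from 62
Insert 97: R from 72

In-order: [3, 7, 51, 62, 72, 97]


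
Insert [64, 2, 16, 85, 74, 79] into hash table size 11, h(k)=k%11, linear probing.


Insert 64: h=9 -> slot 9
Insert 2: h=2 -> slot 2
Insert 16: h=5 -> slot 5
Insert 85: h=8 -> slot 8
Insert 74: h=8, 2 probes -> slot 10
Insert 79: h=2, 1 probes -> slot 3

Table: [None, None, 2, 79, None, 16, None, None, 85, 64, 74]


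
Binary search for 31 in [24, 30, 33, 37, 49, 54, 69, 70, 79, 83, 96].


Step 1: lo=0, hi=10, mid=5, val=54
Step 2: lo=0, hi=4, mid=2, val=33
Step 3: lo=0, hi=1, mid=0, val=24
Step 4: lo=1, hi=1, mid=1, val=30

Not found


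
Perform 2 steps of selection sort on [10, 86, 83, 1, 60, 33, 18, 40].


Initial: [10, 86, 83, 1, 60, 33, 18, 40]
Step 1: min=1 at 3
  Swap: [1, 86, 83, 10, 60, 33, 18, 40]
Step 2: min=10 at 3
  Swap: [1, 10, 83, 86, 60, 33, 18, 40]

After 2 steps: [1, 10, 83, 86, 60, 33, 18, 40]


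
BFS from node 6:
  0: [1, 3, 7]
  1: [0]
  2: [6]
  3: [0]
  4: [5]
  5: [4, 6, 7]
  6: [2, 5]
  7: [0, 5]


Visit 6, enqueue [2, 5]
Visit 2, enqueue []
Visit 5, enqueue [4, 7]
Visit 4, enqueue []
Visit 7, enqueue [0]
Visit 0, enqueue [1, 3]
Visit 1, enqueue []
Visit 3, enqueue []

BFS order: [6, 2, 5, 4, 7, 0, 1, 3]


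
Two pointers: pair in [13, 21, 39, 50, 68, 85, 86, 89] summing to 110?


lo=0(13)+hi=7(89)=102
lo=1(21)+hi=7(89)=110

Yes: 21+89=110


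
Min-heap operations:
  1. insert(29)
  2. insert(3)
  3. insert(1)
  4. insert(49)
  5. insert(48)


insert(29) -> [29]
insert(3) -> [3, 29]
insert(1) -> [1, 29, 3]
insert(49) -> [1, 29, 3, 49]
insert(48) -> [1, 29, 3, 49, 48]

Final heap: [1, 29, 3, 49, 48]


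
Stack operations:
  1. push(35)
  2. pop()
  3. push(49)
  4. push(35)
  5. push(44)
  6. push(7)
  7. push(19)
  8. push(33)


push(35) -> [35]
pop()->35, []
push(49) -> [49]
push(35) -> [49, 35]
push(44) -> [49, 35, 44]
push(7) -> [49, 35, 44, 7]
push(19) -> [49, 35, 44, 7, 19]
push(33) -> [49, 35, 44, 7, 19, 33]

Final stack: [49, 35, 44, 7, 19, 33]


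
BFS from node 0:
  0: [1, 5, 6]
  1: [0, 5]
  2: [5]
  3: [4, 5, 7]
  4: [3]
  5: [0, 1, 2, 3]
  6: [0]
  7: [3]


Visit 0, enqueue [1, 5, 6]
Visit 1, enqueue []
Visit 5, enqueue [2, 3]
Visit 6, enqueue []
Visit 2, enqueue []
Visit 3, enqueue [4, 7]
Visit 4, enqueue []
Visit 7, enqueue []

BFS order: [0, 1, 5, 6, 2, 3, 4, 7]


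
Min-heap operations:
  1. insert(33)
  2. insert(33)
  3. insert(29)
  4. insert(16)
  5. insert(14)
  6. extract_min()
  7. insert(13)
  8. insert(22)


insert(33) -> [33]
insert(33) -> [33, 33]
insert(29) -> [29, 33, 33]
insert(16) -> [16, 29, 33, 33]
insert(14) -> [14, 16, 33, 33, 29]
extract_min()->14, [16, 29, 33, 33]
insert(13) -> [13, 16, 33, 33, 29]
insert(22) -> [13, 16, 22, 33, 29, 33]

Final heap: [13, 16, 22, 33, 29, 33]


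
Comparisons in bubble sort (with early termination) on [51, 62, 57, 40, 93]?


Algorithm: bubble sort (with early termination)
Input: [51, 62, 57, 40, 93]
Sorted: [40, 51, 57, 62, 93]

10


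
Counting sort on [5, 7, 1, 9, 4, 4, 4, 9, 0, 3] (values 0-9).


Input: [5, 7, 1, 9, 4, 4, 4, 9, 0, 3]
Counts: [1, 1, 0, 1, 3, 1, 0, 1, 0, 2]

Sorted: [0, 1, 3, 4, 4, 4, 5, 7, 9, 9]


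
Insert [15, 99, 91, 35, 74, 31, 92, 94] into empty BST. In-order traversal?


Insert 15: root
Insert 99: R from 15
Insert 91: R from 15 -> L from 99
Insert 35: R from 15 -> L from 99 -> L from 91
Insert 74: R from 15 -> L from 99 -> L from 91 -> R from 35
Insert 31: R from 15 -> L from 99 -> L from 91 -> L from 35
Insert 92: R from 15 -> L from 99 -> R from 91
Insert 94: R from 15 -> L from 99 -> R from 91 -> R from 92

In-order: [15, 31, 35, 74, 91, 92, 94, 99]


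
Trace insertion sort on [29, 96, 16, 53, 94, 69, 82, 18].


Initial: [29, 96, 16, 53, 94, 69, 82, 18]
Insert 96: [29, 96, 16, 53, 94, 69, 82, 18]
Insert 16: [16, 29, 96, 53, 94, 69, 82, 18]
Insert 53: [16, 29, 53, 96, 94, 69, 82, 18]
Insert 94: [16, 29, 53, 94, 96, 69, 82, 18]
Insert 69: [16, 29, 53, 69, 94, 96, 82, 18]
Insert 82: [16, 29, 53, 69, 82, 94, 96, 18]
Insert 18: [16, 18, 29, 53, 69, 82, 94, 96]

Sorted: [16, 18, 29, 53, 69, 82, 94, 96]


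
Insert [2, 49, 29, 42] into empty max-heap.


Insert 2: [2]
Insert 49: [49, 2]
Insert 29: [49, 2, 29]
Insert 42: [49, 42, 29, 2]

Final heap: [49, 42, 29, 2]


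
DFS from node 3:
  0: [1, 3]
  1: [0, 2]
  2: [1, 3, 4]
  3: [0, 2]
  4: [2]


Visit 3, push [2, 0]
Visit 0, push [1]
Visit 1, push [2]
Visit 2, push [4]
Visit 4, push []

DFS order: [3, 0, 1, 2, 4]


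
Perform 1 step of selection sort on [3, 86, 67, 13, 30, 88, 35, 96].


Initial: [3, 86, 67, 13, 30, 88, 35, 96]
Step 1: min=3 at 0
  Swap: [3, 86, 67, 13, 30, 88, 35, 96]

After 1 step: [3, 86, 67, 13, 30, 88, 35, 96]


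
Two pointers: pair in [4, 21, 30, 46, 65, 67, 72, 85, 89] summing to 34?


lo=0(4)+hi=8(89)=93
lo=0(4)+hi=7(85)=89
lo=0(4)+hi=6(72)=76
lo=0(4)+hi=5(67)=71
lo=0(4)+hi=4(65)=69
lo=0(4)+hi=3(46)=50
lo=0(4)+hi=2(30)=34

Yes: 4+30=34


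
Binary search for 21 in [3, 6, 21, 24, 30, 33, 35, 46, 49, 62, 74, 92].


Step 1: lo=0, hi=11, mid=5, val=33
Step 2: lo=0, hi=4, mid=2, val=21

Found at index 2


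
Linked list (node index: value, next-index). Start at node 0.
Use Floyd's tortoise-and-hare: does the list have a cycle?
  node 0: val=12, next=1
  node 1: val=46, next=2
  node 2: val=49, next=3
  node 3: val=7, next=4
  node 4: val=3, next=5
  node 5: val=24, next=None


Floyd's tortoise (slow, +1) and hare (fast, +2):
  init: slow=0, fast=0
  step 1: slow=1, fast=2
  step 2: slow=2, fast=4
  step 3: fast 4->5->None, no cycle

Cycle: no


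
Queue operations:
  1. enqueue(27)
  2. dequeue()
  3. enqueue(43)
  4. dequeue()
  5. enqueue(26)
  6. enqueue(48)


enqueue(27) -> [27]
dequeue()->27, []
enqueue(43) -> [43]
dequeue()->43, []
enqueue(26) -> [26]
enqueue(48) -> [26, 48]

Final queue: [26, 48]


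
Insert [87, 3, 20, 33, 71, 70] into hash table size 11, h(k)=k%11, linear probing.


Insert 87: h=10 -> slot 10
Insert 3: h=3 -> slot 3
Insert 20: h=9 -> slot 9
Insert 33: h=0 -> slot 0
Insert 71: h=5 -> slot 5
Insert 70: h=4 -> slot 4

Table: [33, None, None, 3, 70, 71, None, None, None, 20, 87]


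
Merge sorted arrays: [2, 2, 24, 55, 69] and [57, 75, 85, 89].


Take 2 from A
Take 2 from A
Take 24 from A
Take 55 from A
Take 57 from B
Take 69 from A

Merged: [2, 2, 24, 55, 57, 69, 75, 85, 89]


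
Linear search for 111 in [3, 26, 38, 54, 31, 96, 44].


i=0: 3!=111
i=1: 26!=111
i=2: 38!=111
i=3: 54!=111
i=4: 31!=111
i=5: 96!=111
i=6: 44!=111

Not found, 7 comps


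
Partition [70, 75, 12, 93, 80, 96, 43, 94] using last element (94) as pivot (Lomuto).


Pivot: 94
  70 <= 94: advance i (no swap)
  75 <= 94: advance i (no swap)
  12 <= 94: advance i (no swap)
  93 <= 94: advance i (no swap)
  80 <= 94: advance i (no swap)
  43 <= 94: swap -> [70, 75, 12, 93, 80, 43, 96, 94]
Place pivot at 6: [70, 75, 12, 93, 80, 43, 94, 96]

Partitioned: [70, 75, 12, 93, 80, 43, 94, 96]


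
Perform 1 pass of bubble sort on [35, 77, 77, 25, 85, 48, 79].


Initial: [35, 77, 77, 25, 85, 48, 79]
Pass 1: [35, 77, 25, 77, 48, 79, 85] (3 swaps)

After 1 pass: [35, 77, 25, 77, 48, 79, 85]


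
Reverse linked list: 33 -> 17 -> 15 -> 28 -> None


Step 1: curr=33, set curr.next=prev(None) | reversed so far: 33
Step 2: curr=17, set curr.next=prev(33) | reversed so far: 17 -> 33
Step 3: curr=15, set curr.next=prev(17) | reversed so far: 15 -> 17 -> 33
Step 4: curr=28, set curr.next=prev(15) | reversed so far: 28 -> 15 -> 17 -> 33

28 -> 15 -> 17 -> 33 -> None


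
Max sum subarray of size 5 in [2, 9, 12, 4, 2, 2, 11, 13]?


[0:5]: 29
[1:6]: 29
[2:7]: 31
[3:8]: 32

Max: 32 at [3:8]


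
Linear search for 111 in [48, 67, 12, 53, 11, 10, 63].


i=0: 48!=111
i=1: 67!=111
i=2: 12!=111
i=3: 53!=111
i=4: 11!=111
i=5: 10!=111
i=6: 63!=111

Not found, 7 comps


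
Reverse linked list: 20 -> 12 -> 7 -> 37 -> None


Step 1: curr=20, set curr.next=prev(None) | reversed so far: 20
Step 2: curr=12, set curr.next=prev(20) | reversed so far: 12 -> 20
Step 3: curr=7, set curr.next=prev(12) | reversed so far: 7 -> 12 -> 20
Step 4: curr=37, set curr.next=prev(7) | reversed so far: 37 -> 7 -> 12 -> 20

37 -> 7 -> 12 -> 20 -> None


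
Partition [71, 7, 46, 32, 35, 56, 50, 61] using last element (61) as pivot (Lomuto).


Pivot: 61
  7 <= 61: swap -> [7, 71, 46, 32, 35, 56, 50, 61]
  46 <= 61: swap -> [7, 46, 71, 32, 35, 56, 50, 61]
  32 <= 61: swap -> [7, 46, 32, 71, 35, 56, 50, 61]
  35 <= 61: swap -> [7, 46, 32, 35, 71, 56, 50, 61]
  56 <= 61: swap -> [7, 46, 32, 35, 56, 71, 50, 61]
  50 <= 61: swap -> [7, 46, 32, 35, 56, 50, 71, 61]
Place pivot at 6: [7, 46, 32, 35, 56, 50, 61, 71]

Partitioned: [7, 46, 32, 35, 56, 50, 61, 71]


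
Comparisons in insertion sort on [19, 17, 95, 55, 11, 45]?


Algorithm: insertion sort
Input: [19, 17, 95, 55, 11, 45]
Sorted: [11, 17, 19, 45, 55, 95]

11


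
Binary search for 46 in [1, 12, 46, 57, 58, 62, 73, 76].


Step 1: lo=0, hi=7, mid=3, val=57
Step 2: lo=0, hi=2, mid=1, val=12
Step 3: lo=2, hi=2, mid=2, val=46

Found at index 2


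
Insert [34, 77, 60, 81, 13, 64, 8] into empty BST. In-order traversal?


Insert 34: root
Insert 77: R from 34
Insert 60: R from 34 -> L from 77
Insert 81: R from 34 -> R from 77
Insert 13: L from 34
Insert 64: R from 34 -> L from 77 -> R from 60
Insert 8: L from 34 -> L from 13

In-order: [8, 13, 34, 60, 64, 77, 81]


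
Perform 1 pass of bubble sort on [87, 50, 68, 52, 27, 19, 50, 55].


Initial: [87, 50, 68, 52, 27, 19, 50, 55]
Pass 1: [50, 68, 52, 27, 19, 50, 55, 87] (7 swaps)

After 1 pass: [50, 68, 52, 27, 19, 50, 55, 87]


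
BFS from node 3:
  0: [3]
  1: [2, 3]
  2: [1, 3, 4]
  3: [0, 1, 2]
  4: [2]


Visit 3, enqueue [0, 1, 2]
Visit 0, enqueue []
Visit 1, enqueue []
Visit 2, enqueue [4]
Visit 4, enqueue []

BFS order: [3, 0, 1, 2, 4]


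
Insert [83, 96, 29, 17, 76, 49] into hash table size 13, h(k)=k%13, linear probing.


Insert 83: h=5 -> slot 5
Insert 96: h=5, 1 probes -> slot 6
Insert 29: h=3 -> slot 3
Insert 17: h=4 -> slot 4
Insert 76: h=11 -> slot 11
Insert 49: h=10 -> slot 10

Table: [None, None, None, 29, 17, 83, 96, None, None, None, 49, 76, None]


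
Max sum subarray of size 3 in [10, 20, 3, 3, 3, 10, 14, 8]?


[0:3]: 33
[1:4]: 26
[2:5]: 9
[3:6]: 16
[4:7]: 27
[5:8]: 32

Max: 33 at [0:3]


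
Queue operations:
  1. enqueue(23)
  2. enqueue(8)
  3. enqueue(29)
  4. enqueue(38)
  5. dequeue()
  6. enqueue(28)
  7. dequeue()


enqueue(23) -> [23]
enqueue(8) -> [23, 8]
enqueue(29) -> [23, 8, 29]
enqueue(38) -> [23, 8, 29, 38]
dequeue()->23, [8, 29, 38]
enqueue(28) -> [8, 29, 38, 28]
dequeue()->8, [29, 38, 28]

Final queue: [29, 38, 28]


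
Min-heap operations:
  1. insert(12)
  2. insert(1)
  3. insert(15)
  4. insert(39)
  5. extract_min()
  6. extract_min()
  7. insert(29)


insert(12) -> [12]
insert(1) -> [1, 12]
insert(15) -> [1, 12, 15]
insert(39) -> [1, 12, 15, 39]
extract_min()->1, [12, 39, 15]
extract_min()->12, [15, 39]
insert(29) -> [15, 39, 29]

Final heap: [15, 39, 29]


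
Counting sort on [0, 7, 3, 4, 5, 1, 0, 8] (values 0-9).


Input: [0, 7, 3, 4, 5, 1, 0, 8]
Counts: [2, 1, 0, 1, 1, 1, 0, 1, 1, 0]

Sorted: [0, 0, 1, 3, 4, 5, 7, 8]


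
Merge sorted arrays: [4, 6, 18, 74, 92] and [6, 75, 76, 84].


Take 4 from A
Take 6 from A
Take 6 from B
Take 18 from A
Take 74 from A
Take 75 from B
Take 76 from B
Take 84 from B

Merged: [4, 6, 6, 18, 74, 75, 76, 84, 92]


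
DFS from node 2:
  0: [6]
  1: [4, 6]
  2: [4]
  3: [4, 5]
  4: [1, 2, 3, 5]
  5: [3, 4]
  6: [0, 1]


Visit 2, push [4]
Visit 4, push [5, 3, 1]
Visit 1, push [6]
Visit 6, push [0]
Visit 0, push []
Visit 3, push [5]
Visit 5, push []

DFS order: [2, 4, 1, 6, 0, 3, 5]


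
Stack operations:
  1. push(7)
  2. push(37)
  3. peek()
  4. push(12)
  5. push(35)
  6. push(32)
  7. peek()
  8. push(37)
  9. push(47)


push(7) -> [7]
push(37) -> [7, 37]
peek()->37
push(12) -> [7, 37, 12]
push(35) -> [7, 37, 12, 35]
push(32) -> [7, 37, 12, 35, 32]
peek()->32
push(37) -> [7, 37, 12, 35, 32, 37]
push(47) -> [7, 37, 12, 35, 32, 37, 47]

Final stack: [7, 37, 12, 35, 32, 37, 47]


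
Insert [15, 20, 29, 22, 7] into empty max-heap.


Insert 15: [15]
Insert 20: [20, 15]
Insert 29: [29, 15, 20]
Insert 22: [29, 22, 20, 15]
Insert 7: [29, 22, 20, 15, 7]

Final heap: [29, 22, 20, 15, 7]


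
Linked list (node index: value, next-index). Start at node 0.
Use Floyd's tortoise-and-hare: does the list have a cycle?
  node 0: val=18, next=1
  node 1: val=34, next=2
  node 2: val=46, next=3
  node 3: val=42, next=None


Floyd's tortoise (slow, +1) and hare (fast, +2):
  init: slow=0, fast=0
  step 1: slow=1, fast=2
  step 2: fast 2->3->None, no cycle

Cycle: no


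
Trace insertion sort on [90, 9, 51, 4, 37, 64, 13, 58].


Initial: [90, 9, 51, 4, 37, 64, 13, 58]
Insert 9: [9, 90, 51, 4, 37, 64, 13, 58]
Insert 51: [9, 51, 90, 4, 37, 64, 13, 58]
Insert 4: [4, 9, 51, 90, 37, 64, 13, 58]
Insert 37: [4, 9, 37, 51, 90, 64, 13, 58]
Insert 64: [4, 9, 37, 51, 64, 90, 13, 58]
Insert 13: [4, 9, 13, 37, 51, 64, 90, 58]
Insert 58: [4, 9, 13, 37, 51, 58, 64, 90]

Sorted: [4, 9, 13, 37, 51, 58, 64, 90]


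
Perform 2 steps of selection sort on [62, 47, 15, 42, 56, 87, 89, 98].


Initial: [62, 47, 15, 42, 56, 87, 89, 98]
Step 1: min=15 at 2
  Swap: [15, 47, 62, 42, 56, 87, 89, 98]
Step 2: min=42 at 3
  Swap: [15, 42, 62, 47, 56, 87, 89, 98]

After 2 steps: [15, 42, 62, 47, 56, 87, 89, 98]


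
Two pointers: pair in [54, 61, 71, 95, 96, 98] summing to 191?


lo=0(54)+hi=5(98)=152
lo=1(61)+hi=5(98)=159
lo=2(71)+hi=5(98)=169
lo=3(95)+hi=5(98)=193
lo=3(95)+hi=4(96)=191

Yes: 95+96=191


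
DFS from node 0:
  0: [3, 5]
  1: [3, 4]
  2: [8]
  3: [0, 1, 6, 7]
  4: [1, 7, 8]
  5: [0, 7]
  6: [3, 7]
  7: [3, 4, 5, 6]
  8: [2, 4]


Visit 0, push [5, 3]
Visit 3, push [7, 6, 1]
Visit 1, push [4]
Visit 4, push [8, 7]
Visit 7, push [6, 5]
Visit 5, push []
Visit 6, push []
Visit 8, push [2]
Visit 2, push []

DFS order: [0, 3, 1, 4, 7, 5, 6, 8, 2]
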